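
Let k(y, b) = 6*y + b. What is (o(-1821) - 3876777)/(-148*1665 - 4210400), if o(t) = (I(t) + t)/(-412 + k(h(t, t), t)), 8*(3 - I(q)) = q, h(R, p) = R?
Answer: 408116055621/469178355040 ≈ 0.86985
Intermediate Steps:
I(q) = 3 - q/8
k(y, b) = b + 6*y
o(t) = (3 + 7*t/8)/(-412 + 7*t) (o(t) = ((3 - t/8) + t)/(-412 + (t + 6*t)) = (3 + 7*t/8)/(-412 + 7*t))
(o(-1821) - 3876777)/(-148*1665 - 4210400) = ((24 + 7*(-1821))/(8*(-412 + 7*(-1821))) - 3876777)/(-148*1665 - 4210400) = ((24 - 12747)/(8*(-412 - 12747)) - 3876777)/(-246420 - 4210400) = ((⅛)*(-12723)/(-13159) - 3876777)/(-4456820) = ((⅛)*(-1/13159)*(-12723) - 3876777)*(-1/4456820) = (12723/105272 - 3876777)*(-1/4456820) = -408116055621/105272*(-1/4456820) = 408116055621/469178355040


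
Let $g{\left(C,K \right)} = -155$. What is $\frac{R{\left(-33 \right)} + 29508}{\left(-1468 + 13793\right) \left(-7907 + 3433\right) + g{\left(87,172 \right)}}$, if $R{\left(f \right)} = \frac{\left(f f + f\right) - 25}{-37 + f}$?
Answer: $- \frac{2064529}{3859954350} \approx -0.00053486$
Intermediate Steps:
$R{\left(f \right)} = \frac{-25 + f + f^{2}}{-37 + f}$ ($R{\left(f \right)} = \frac{\left(f^{2} + f\right) - 25}{-37 + f} = \frac{\left(f + f^{2}\right) - 25}{-37 + f} = \frac{-25 + f + f^{2}}{-37 + f}$)
$\frac{R{\left(-33 \right)} + 29508}{\left(-1468 + 13793\right) \left(-7907 + 3433\right) + g{\left(87,172 \right)}} = \frac{\frac{-25 - 33 + \left(-33\right)^{2}}{-37 - 33} + 29508}{\left(-1468 + 13793\right) \left(-7907 + 3433\right) - 155} = \frac{\frac{-25 - 33 + 1089}{-70} + 29508}{12325 \left(-4474\right) - 155} = \frac{\left(- \frac{1}{70}\right) 1031 + 29508}{-55142050 - 155} = \frac{- \frac{1031}{70} + 29508}{-55142205} = \frac{2064529}{70} \left(- \frac{1}{55142205}\right) = - \frac{2064529}{3859954350}$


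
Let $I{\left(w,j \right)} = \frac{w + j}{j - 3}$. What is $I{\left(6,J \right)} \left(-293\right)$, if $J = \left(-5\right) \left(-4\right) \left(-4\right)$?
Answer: $- \frac{21682}{83} \approx -261.23$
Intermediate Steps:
$J = -80$ ($J = 20 \left(-4\right) = -80$)
$I{\left(w,j \right)} = \frac{j + w}{-3 + j}$
$I{\left(6,J \right)} \left(-293\right) = \frac{-80 + 6}{-3 - 80} \left(-293\right) = \frac{1}{-83} \left(-74\right) \left(-293\right) = \left(- \frac{1}{83}\right) \left(-74\right) \left(-293\right) = \frac{74}{83} \left(-293\right) = - \frac{21682}{83}$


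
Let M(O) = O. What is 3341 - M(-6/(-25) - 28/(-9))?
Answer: 750971/225 ≈ 3337.6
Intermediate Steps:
3341 - M(-6/(-25) - 28/(-9)) = 3341 - (-6/(-25) - 28/(-9)) = 3341 - (-6*(-1/25) - 28*(-1/9)) = 3341 - (6/25 + 28/9) = 3341 - 1*754/225 = 3341 - 754/225 = 750971/225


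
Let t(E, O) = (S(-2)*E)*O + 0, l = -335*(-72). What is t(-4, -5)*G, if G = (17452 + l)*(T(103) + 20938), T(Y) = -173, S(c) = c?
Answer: -34529703200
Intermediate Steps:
l = 24120
t(E, O) = -2*E*O (t(E, O) = (-2*E)*O + 0 = -2*E*O + 0 = -2*E*O)
G = 863242580 (G = (17452 + 24120)*(-173 + 20938) = 41572*20765 = 863242580)
t(-4, -5)*G = -2*(-4)*(-5)*863242580 = -40*863242580 = -34529703200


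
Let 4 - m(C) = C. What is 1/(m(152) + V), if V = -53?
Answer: -1/201 ≈ -0.0049751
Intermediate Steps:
m(C) = 4 - C
1/(m(152) + V) = 1/((4 - 1*152) - 53) = 1/((4 - 152) - 53) = 1/(-148 - 53) = 1/(-201) = -1/201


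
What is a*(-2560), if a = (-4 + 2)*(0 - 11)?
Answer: -56320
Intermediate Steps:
a = 22 (a = -2*(-11) = 22)
a*(-2560) = 22*(-2560) = -56320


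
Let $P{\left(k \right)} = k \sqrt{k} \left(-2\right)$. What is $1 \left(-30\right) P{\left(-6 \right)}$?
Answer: $- 360 i \sqrt{6} \approx - 881.82 i$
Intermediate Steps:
$P{\left(k \right)} = - 2 k^{\frac{3}{2}}$ ($P{\left(k \right)} = k^{\frac{3}{2}} \left(-2\right) = - 2 k^{\frac{3}{2}}$)
$1 \left(-30\right) P{\left(-6 \right)} = 1 \left(-30\right) \left(- 2 \left(-6\right)^{\frac{3}{2}}\right) = - 30 \left(- 2 \left(- 6 i \sqrt{6}\right)\right) = - 30 \cdot 12 i \sqrt{6} = - 360 i \sqrt{6}$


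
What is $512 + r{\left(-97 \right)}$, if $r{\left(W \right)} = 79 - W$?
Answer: $688$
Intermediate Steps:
$512 + r{\left(-97 \right)} = 512 + \left(79 - -97\right) = 512 + \left(79 + 97\right) = 512 + 176 = 688$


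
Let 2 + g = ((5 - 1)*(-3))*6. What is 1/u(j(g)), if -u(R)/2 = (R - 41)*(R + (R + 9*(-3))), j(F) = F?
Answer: -1/40250 ≈ -2.4845e-5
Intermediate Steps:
g = -74 (g = -2 + ((5 - 1)*(-3))*6 = -2 + (4*(-3))*6 = -2 - 12*6 = -2 - 72 = -74)
u(R) = -2*(-41 + R)*(-27 + 2*R) (u(R) = -2*(R - 41)*(R + (R + 9*(-3))) = -2*(-41 + R)*(R + (R - 27)) = -2*(-41 + R)*(R + (-27 + R)) = -2*(-41 + R)*(-27 + 2*R))
1/u(j(g)) = 1/(-2214 - 4*(-74)² + 218*(-74)) = 1/(-2214 - 4*5476 - 16132) = 1/(-2214 - 21904 - 16132) = 1/(-40250) = -1/40250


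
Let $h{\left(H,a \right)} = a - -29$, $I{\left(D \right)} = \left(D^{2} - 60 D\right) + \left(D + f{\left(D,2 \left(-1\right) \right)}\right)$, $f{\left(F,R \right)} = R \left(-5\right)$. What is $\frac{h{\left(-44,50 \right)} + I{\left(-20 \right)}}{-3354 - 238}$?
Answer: $- \frac{1669}{3592} \approx -0.46464$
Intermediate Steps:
$f{\left(F,R \right)} = - 5 R$
$I{\left(D \right)} = 10 + D^{2} - 59 D$ ($I{\left(D \right)} = \left(D^{2} - 60 D\right) + \left(D - 5 \cdot 2 \left(-1\right)\right) = \left(D^{2} - 60 D\right) + \left(D - -10\right) = \left(D^{2} - 60 D\right) + \left(D + 10\right) = \left(D^{2} - 60 D\right) + \left(10 + D\right) = 10 + D^{2} - 59 D$)
$h{\left(H,a \right)} = 29 + a$ ($h{\left(H,a \right)} = a + 29 = 29 + a$)
$\frac{h{\left(-44,50 \right)} + I{\left(-20 \right)}}{-3354 - 238} = \frac{\left(29 + 50\right) + \left(10 + \left(-20\right)^{2} - -1180\right)}{-3354 - 238} = \frac{79 + \left(10 + 400 + 1180\right)}{-3592} = \left(79 + 1590\right) \left(- \frac{1}{3592}\right) = 1669 \left(- \frac{1}{3592}\right) = - \frac{1669}{3592}$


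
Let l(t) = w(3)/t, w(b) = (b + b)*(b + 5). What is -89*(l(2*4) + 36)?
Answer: -3738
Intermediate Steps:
w(b) = 2*b*(5 + b) (w(b) = (2*b)*(5 + b) = 2*b*(5 + b))
l(t) = 48/t (l(t) = (2*3*(5 + 3))/t = (2*3*8)/t = 48/t)
-89*(l(2*4) + 36) = -89*(48/((2*4)) + 36) = -89*(48/8 + 36) = -89*(48*(⅛) + 36) = -89*(6 + 36) = -89*42 = -3738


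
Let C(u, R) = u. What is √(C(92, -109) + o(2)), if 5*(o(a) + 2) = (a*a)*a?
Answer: √2290/5 ≈ 9.5708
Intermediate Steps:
o(a) = -2 + a³/5 (o(a) = -2 + ((a*a)*a)/5 = -2 + (a²*a)/5 = -2 + a³/5)
√(C(92, -109) + o(2)) = √(92 + (-2 + (⅕)*2³)) = √(92 + (-2 + (⅕)*8)) = √(92 + (-2 + 8/5)) = √(92 - ⅖) = √(458/5) = √2290/5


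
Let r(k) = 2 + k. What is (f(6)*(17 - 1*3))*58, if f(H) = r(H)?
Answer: 6496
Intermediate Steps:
f(H) = 2 + H
(f(6)*(17 - 1*3))*58 = ((2 + 6)*(17 - 1*3))*58 = (8*(17 - 3))*58 = (8*14)*58 = 112*58 = 6496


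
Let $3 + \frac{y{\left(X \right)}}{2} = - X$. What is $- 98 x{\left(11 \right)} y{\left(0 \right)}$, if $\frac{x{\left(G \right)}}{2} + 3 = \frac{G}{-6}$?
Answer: $-5684$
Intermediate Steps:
$x{\left(G \right)} = -6 - \frac{G}{3}$ ($x{\left(G \right)} = -6 + 2 \frac{G}{-6} = -6 + 2 G \left(- \frac{1}{6}\right) = -6 + 2 \left(- \frac{G}{6}\right) = -6 - \frac{G}{3}$)
$y{\left(X \right)} = -6 - 2 X$ ($y{\left(X \right)} = -6 + 2 \left(- X\right) = -6 - 2 X$)
$- 98 x{\left(11 \right)} y{\left(0 \right)} = - 98 \left(-6 - \frac{11}{3}\right) \left(-6 - 0\right) = - 98 \left(-6 - \frac{11}{3}\right) \left(-6 + 0\right) = \left(-98\right) \left(- \frac{29}{3}\right) \left(-6\right) = \frac{2842}{3} \left(-6\right) = -5684$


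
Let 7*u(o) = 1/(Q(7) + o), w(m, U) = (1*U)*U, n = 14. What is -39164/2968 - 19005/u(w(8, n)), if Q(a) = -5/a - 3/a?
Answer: -19234742231/742 ≈ -2.5923e+7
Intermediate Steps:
Q(a) = -8/a
w(m, U) = U² (w(m, U) = U*U = U²)
u(o) = 1/(7*(-8/7 + o))
-39164/2968 - 19005/u(w(8, n)) = -39164/2968 - 19005/(1/(-8 + 7*14²)) = -39164*1/2968 - 19005/(1/(-8 + 7*196)) = -9791/742 - 19005/(1/(-8 + 1372)) = -9791/742 - 19005/(1/1364) = -9791/742 - 19005/1/1364 = -9791/742 - 19005*1364 = -9791/742 - 25922820 = -19234742231/742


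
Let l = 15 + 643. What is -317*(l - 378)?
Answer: -88760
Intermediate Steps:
l = 658
-317*(l - 378) = -317*(658 - 378) = -317*280 = -88760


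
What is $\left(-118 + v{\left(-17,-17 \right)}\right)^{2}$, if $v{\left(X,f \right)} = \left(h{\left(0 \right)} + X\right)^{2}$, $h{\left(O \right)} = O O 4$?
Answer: $29241$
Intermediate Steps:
$h{\left(O \right)} = 4 O^{2}$ ($h{\left(O \right)} = O^{2} \cdot 4 = 4 O^{2}$)
$v{\left(X,f \right)} = X^{2}$ ($v{\left(X,f \right)} = \left(4 \cdot 0^{2} + X\right)^{2} = \left(4 \cdot 0 + X\right)^{2} = \left(0 + X\right)^{2} = X^{2}$)
$\left(-118 + v{\left(-17,-17 \right)}\right)^{2} = \left(-118 + \left(-17\right)^{2}\right)^{2} = \left(-118 + 289\right)^{2} = 171^{2} = 29241$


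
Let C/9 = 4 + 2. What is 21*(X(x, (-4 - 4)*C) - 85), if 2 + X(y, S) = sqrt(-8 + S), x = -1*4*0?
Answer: -1827 + 42*I*sqrt(110) ≈ -1827.0 + 440.5*I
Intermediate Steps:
C = 54 (C = 9*(4 + 2) = 9*6 = 54)
x = 0 (x = -4*0 = 0)
X(y, S) = -2 + sqrt(-8 + S)
21*(X(x, (-4 - 4)*C) - 85) = 21*((-2 + sqrt(-8 + (-4 - 4)*54)) - 85) = 21*((-2 + sqrt(-8 - 8*54)) - 85) = 21*((-2 + sqrt(-8 - 432)) - 85) = 21*((-2 + sqrt(-440)) - 85) = 21*((-2 + 2*I*sqrt(110)) - 85) = 21*(-87 + 2*I*sqrt(110)) = -1827 + 42*I*sqrt(110)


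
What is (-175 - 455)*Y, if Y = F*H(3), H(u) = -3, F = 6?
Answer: 11340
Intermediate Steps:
Y = -18 (Y = 6*(-3) = -18)
(-175 - 455)*Y = (-175 - 455)*(-18) = -630*(-18) = 11340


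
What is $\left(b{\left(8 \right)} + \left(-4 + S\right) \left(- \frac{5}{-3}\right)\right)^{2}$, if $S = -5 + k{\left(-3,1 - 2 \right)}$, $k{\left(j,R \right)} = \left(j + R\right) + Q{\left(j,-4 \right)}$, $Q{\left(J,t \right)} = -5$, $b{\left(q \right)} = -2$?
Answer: $1024$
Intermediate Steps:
$k{\left(j,R \right)} = -5 + R + j$ ($k{\left(j,R \right)} = \left(j + R\right) - 5 = \left(R + j\right) - 5 = -5 + R + j$)
$S = -14$ ($S = -5 - 9 = -14$)
$\left(b{\left(8 \right)} + \left(-4 + S\right) \left(- \frac{5}{-3}\right)\right)^{2} = \left(-2 + \left(-4 - 14\right) \left(- \frac{5}{-3}\right)\right)^{2} = \left(-2 - 18 \left(\left(-5\right) \left(- \frac{1}{3}\right)\right)\right)^{2} = \left(-2 - 30\right)^{2} = \left(-32\right)^{2} = 1024$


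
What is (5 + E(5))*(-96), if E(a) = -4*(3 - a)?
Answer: -1248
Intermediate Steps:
E(a) = -12 + 4*a
(5 + E(5))*(-96) = (5 + (-12 + 4*5))*(-96) = (5 + (-12 + 20))*(-96) = (5 + 8)*(-96) = 13*(-96) = -1248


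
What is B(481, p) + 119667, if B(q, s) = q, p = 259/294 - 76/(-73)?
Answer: 120148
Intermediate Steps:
p = 5893/3066 (p = 259*(1/294) - 76*(-1/73) = 37/42 + 76/73 = 5893/3066 ≈ 1.9220)
B(481, p) + 119667 = 481 + 119667 = 120148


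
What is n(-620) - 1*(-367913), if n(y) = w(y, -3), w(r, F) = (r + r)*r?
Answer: 1136713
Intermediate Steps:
w(r, F) = 2*r² (w(r, F) = (2*r)*r = 2*r²)
n(y) = 2*y²
n(-620) - 1*(-367913) = 2*(-620)² - 1*(-367913) = 2*384400 + 367913 = 768800 + 367913 = 1136713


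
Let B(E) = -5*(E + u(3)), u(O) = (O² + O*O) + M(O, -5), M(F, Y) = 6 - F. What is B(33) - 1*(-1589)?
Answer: 1319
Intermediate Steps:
u(O) = 6 - O + 2*O² (u(O) = (O² + O*O) + (6 - O) = (O² + O²) + (6 - O) = 2*O² + (6 - O) = 6 - O + 2*O²)
B(E) = -105 - 5*E (B(E) = -5*(E + (6 - 1*3 + 2*3²)) = -5*(E + (6 - 3 + 2*9)) = -5*(E + (6 - 3 + 18)) = -5*(E + 21) = -5*(21 + E) = -105 - 5*E)
B(33) - 1*(-1589) = (-105 - 5*33) - 1*(-1589) = (-105 - 165) + 1589 = -270 + 1589 = 1319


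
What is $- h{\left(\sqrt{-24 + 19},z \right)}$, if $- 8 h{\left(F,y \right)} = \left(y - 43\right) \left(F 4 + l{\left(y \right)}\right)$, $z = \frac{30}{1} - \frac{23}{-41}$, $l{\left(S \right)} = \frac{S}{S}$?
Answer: $- \frac{255}{164} - \frac{255 i \sqrt{5}}{41} \approx -1.5549 - 13.907 i$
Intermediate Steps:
$l{\left(S \right)} = 1$
$z = \frac{1253}{41}$ ($z = 30 \cdot 1 - - \frac{23}{41} = 30 + \frac{23}{41} = \frac{1253}{41} \approx 30.561$)
$h{\left(F,y \right)} = - \frac{\left(1 + 4 F\right) \left(-43 + y\right)}{8}$ ($h{\left(F,y \right)} = - \frac{\left(y - 43\right) \left(F 4 + 1\right)}{8} = - \frac{\left(-43 + y\right) \left(4 F + 1\right)}{8} = - \frac{\left(-43 + y\right) \left(1 + 4 F\right)}{8} = - \frac{\left(1 + 4 F\right) \left(-43 + y\right)}{8}$)
$- h{\left(\sqrt{-24 + 19},z \right)} = - (\frac{43}{8} - \frac{1253}{328} + \frac{43 \sqrt{-24 + 19}}{2} - \frac{1}{2} \sqrt{-24 + 19} \cdot \frac{1253}{41}) = - (\frac{43}{8} - \frac{1253}{328} + \frac{43 \sqrt{-5}}{2} - \frac{1}{2} \sqrt{-5} \cdot \frac{1253}{41}) = - (\frac{43}{8} - \frac{1253}{328} + \frac{43 i \sqrt{5}}{2} - \frac{1}{2} i \sqrt{5} \cdot \frac{1253}{41}) = - (\frac{43}{8} - \frac{1253}{328} + \frac{43 i \sqrt{5}}{2} - \frac{1253 i \sqrt{5}}{82}) = - (\frac{255}{164} + \frac{255 i \sqrt{5}}{41}) = - \frac{255}{164} - \frac{255 i \sqrt{5}}{41}$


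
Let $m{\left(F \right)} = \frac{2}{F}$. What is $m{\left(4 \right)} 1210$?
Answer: $605$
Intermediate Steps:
$m{\left(4 \right)} 1210 = \frac{2}{4} \cdot 1210 = 2 \cdot \frac{1}{4} \cdot 1210 = \frac{1}{2} \cdot 1210 = 605$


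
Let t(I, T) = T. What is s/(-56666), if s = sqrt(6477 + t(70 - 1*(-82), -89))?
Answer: -sqrt(1597)/28333 ≈ -0.0014105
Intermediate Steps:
s = 2*sqrt(1597) (s = sqrt(6477 - 89) = sqrt(6388) = 2*sqrt(1597) ≈ 79.925)
s/(-56666) = (2*sqrt(1597))/(-56666) = (2*sqrt(1597))*(-1/56666) = -sqrt(1597)/28333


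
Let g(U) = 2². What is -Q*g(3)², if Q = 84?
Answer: -1344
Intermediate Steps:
g(U) = 4
-Q*g(3)² = -84*4² = -84*16 = -1*1344 = -1344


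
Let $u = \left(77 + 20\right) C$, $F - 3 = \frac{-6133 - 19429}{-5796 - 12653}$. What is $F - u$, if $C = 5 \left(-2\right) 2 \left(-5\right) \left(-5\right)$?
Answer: $\frac{894857409}{18449} \approx 48504.0$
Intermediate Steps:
$F = \frac{80909}{18449}$ ($F = 3 + \frac{-6133 - 19429}{-5796 - 12653} = 3 - \frac{25562}{-18449} = 3 - - \frac{25562}{18449} = 3 + \frac{25562}{18449} = \frac{80909}{18449} \approx 4.3856$)
$C = -500$ ($C = - 10 \left(\left(-10\right) \left(-5\right)\right) = \left(-10\right) 50 = -500$)
$u = -48500$ ($u = \left(77 + 20\right) \left(-500\right) = 97 \left(-500\right) = -48500$)
$F - u = \frac{80909}{18449} - -48500 = \frac{80909}{18449} + 48500 = \frac{894857409}{18449}$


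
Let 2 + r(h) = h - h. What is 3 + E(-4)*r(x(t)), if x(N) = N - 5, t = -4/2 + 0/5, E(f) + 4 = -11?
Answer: 33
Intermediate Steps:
E(f) = -15 (E(f) = -4 - 11 = -15)
t = -2 (t = -4*½ + 0*(⅕) = -2 + 0 = -2)
x(N) = -5 + N
r(h) = -2 (r(h) = -2 + (h - h) = -2 + 0 = -2)
3 + E(-4)*r(x(t)) = 3 - 15*(-2) = 3 + 30 = 33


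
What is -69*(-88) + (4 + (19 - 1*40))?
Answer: 6055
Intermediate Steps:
-69*(-88) + (4 + (19 - 1*40)) = 6072 + (4 + (19 - 40)) = 6072 + (4 - 21) = 6072 - 17 = 6055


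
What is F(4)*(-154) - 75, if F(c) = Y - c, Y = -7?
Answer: 1619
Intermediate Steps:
F(c) = -7 - c
F(4)*(-154) - 75 = (-7 - 1*4)*(-154) - 75 = (-7 - 4)*(-154) - 75 = -11*(-154) - 75 = 1694 - 75 = 1619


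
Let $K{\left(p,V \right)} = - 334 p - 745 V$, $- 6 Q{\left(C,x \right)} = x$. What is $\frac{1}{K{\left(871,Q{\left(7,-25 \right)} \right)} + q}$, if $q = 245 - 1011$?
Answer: $- \frac{6}{1768705} \approx -3.3923 \cdot 10^{-6}$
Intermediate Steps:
$Q{\left(C,x \right)} = - \frac{x}{6}$
$K{\left(p,V \right)} = - 745 V - 334 p$
$q = -766$ ($q = 245 - 1011 = -766$)
$\frac{1}{K{\left(871,Q{\left(7,-25 \right)} \right)} + q} = \frac{1}{\left(- 745 \left(\left(- \frac{1}{6}\right) \left(-25\right)\right) - 290914\right) - 766} = \frac{1}{\left(\left(-745\right) \frac{25}{6} - 290914\right) - 766} = \frac{1}{\left(- \frac{18625}{6} - 290914\right) - 766} = \frac{1}{- \frac{1764109}{6} - 766} = \frac{1}{- \frac{1768705}{6}} = - \frac{6}{1768705}$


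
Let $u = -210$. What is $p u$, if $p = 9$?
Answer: $-1890$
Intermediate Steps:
$p u = 9 \left(-210\right) = -1890$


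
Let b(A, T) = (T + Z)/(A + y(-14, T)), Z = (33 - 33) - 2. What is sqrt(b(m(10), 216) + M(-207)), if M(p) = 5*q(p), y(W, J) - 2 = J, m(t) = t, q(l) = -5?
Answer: I*sqrt(312702)/114 ≈ 4.9052*I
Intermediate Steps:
Z = -2 (Z = 0 - 2 = -2)
y(W, J) = 2 + J
M(p) = -25 (M(p) = 5*(-5) = -25)
b(A, T) = (-2 + T)/(2 + A + T) (b(A, T) = (T - 2)/(A + (2 + T)) = (-2 + T)/(2 + A + T))
sqrt(b(m(10), 216) + M(-207)) = sqrt((-2 + 216)/(2 + 10 + 216) - 25) = sqrt(214/228 - 25) = sqrt((1/228)*214 - 25) = sqrt(107/114 - 25) = sqrt(-2743/114) = I*sqrt(312702)/114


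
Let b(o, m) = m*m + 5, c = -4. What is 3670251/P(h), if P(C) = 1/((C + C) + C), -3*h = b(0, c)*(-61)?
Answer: 4701591531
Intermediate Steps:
b(o, m) = 5 + m**2 (b(o, m) = m**2 + 5 = 5 + m**2)
h = 427 (h = -(5 + (-4)**2)*(-61)/3 = -(5 + 16)*(-61)/3 = -7*(-61) = -1/3*(-1281) = 427)
P(C) = 1/(3*C) (P(C) = 1/(2*C + C) = 1/(3*C))
3670251/P(h) = 3670251/(((1/3)/427)) = 3670251/(((1/3)*(1/427))) = 3670251/(1/1281) = 3670251*1281 = 4701591531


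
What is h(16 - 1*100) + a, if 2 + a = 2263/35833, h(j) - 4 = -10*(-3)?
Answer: 1148919/35833 ≈ 32.063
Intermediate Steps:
h(j) = 34 (h(j) = 4 - 10*(-3) = 4 + 30 = 34)
a = -69403/35833 (a = -2 + 2263/35833 = -69403/35833 ≈ -1.9368)
h(16 - 1*100) + a = 34 - 69403/35833 = 1148919/35833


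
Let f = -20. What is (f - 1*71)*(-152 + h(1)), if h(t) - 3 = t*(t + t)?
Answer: 13377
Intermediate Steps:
h(t) = 3 + 2*t² (h(t) = 3 + t*(t + t) = 3 + t*(2*t) = 3 + 2*t²)
(f - 1*71)*(-152 + h(1)) = (-20 - 1*71)*(-152 + (3 + 2*1²)) = (-20 - 71)*(-152 + (3 + 2*1)) = -91*(-152 + (3 + 2)) = -91*(-152 + 5) = -91*(-147) = 13377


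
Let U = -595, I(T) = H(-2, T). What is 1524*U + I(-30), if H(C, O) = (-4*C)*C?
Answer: -906796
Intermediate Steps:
H(C, O) = -4*C²
I(T) = -16 (I(T) = -4*(-2)² = -4*4 = -16)
1524*U + I(-30) = 1524*(-595) - 16 = -906780 - 16 = -906796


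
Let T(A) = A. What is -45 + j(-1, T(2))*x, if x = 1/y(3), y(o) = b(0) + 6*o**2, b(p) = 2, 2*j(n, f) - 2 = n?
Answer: -5039/112 ≈ -44.991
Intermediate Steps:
j(n, f) = 1 + n/2
y(o) = 2 + 6*o**2
x = 1/56 (x = 1/(2 + 6*3**2) = 1/(2 + 6*9) = 1/(2 + 54) = 1/56 ≈ 0.017857)
-45 + j(-1, T(2))*x = -45 + (1 + (1/2)*(-1))*(1/56) = -45 + (1 - 1/2)*(1/56) = -45 + (1/2)*(1/56) = -45 + 1/112 = -5039/112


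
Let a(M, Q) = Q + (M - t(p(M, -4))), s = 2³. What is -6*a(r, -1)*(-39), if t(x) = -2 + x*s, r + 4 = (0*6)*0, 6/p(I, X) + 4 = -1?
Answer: 7722/5 ≈ 1544.4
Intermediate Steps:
s = 8
p(I, X) = -6/5 (p(I, X) = 6/(-4 - 1) = 6/(-5) = 6*(-⅕) = -6/5)
r = -4 (r = -4 + (0*6)*0 = -4 + 0*0 = -4 + 0 = -4)
t(x) = -2 + 8*x (t(x) = -2 + x*8 = -2 + 8*x)
a(M, Q) = 58/5 + M + Q (a(M, Q) = Q + (M - (-2 + 8*(-6/5))) = Q + (M - (-2 - 48/5)) = Q + (M - 1*(-58/5)) = Q + (M + 58/5) = Q + (58/5 + M) = 58/5 + M + Q)
-6*a(r, -1)*(-39) = -6*(58/5 - 4 - 1)*(-39) = -6*33/5*(-39) = -198/5*(-39) = 7722/5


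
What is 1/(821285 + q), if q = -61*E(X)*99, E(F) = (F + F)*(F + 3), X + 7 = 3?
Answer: 1/772973 ≈ 1.2937e-6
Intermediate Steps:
X = -4 (X = -7 + 3 = -4)
E(F) = 2*F*(3 + F) (E(F) = (2*F)*(3 + F) = 2*F*(3 + F))
q = -48312 (q = -122*(-4)*(3 - 4)*99 = -122*(-4)*(-1)*99 = -61*8*99 = -488*99 = -48312)
1/(821285 + q) = 1/(821285 - 48312) = 1/772973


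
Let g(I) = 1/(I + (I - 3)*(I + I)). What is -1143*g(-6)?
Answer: -381/34 ≈ -11.206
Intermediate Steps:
g(I) = 1/(I + 2*I*(-3 + I)) (g(I) = 1/(I + (-3 + I)*(2*I)) = 1/(I + 2*I*(-3 + I)))
-1143*g(-6) = -1143/((-6)*(-5 + 2*(-6))) = -(-381)/(2*(-5 - 12)) = -(-381)/(2*(-17)) = -(-381)*(-1)/(2*17) = -1143*1/102 = -381/34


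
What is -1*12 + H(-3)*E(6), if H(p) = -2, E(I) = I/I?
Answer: -14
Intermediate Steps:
E(I) = 1
-1*12 + H(-3)*E(6) = -1*12 - 2*1 = -12 - 2 = -14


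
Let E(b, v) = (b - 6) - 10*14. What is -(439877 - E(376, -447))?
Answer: -439647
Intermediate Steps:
E(b, v) = -146 + b (E(b, v) = (-6 + b) - 140 = -146 + b)
-(439877 - E(376, -447)) = -(439877 - (-146 + 376)) = -(439877 - 1*230) = -(439877 - 230) = -1*439647 = -439647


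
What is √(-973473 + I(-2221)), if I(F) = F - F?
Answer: I*√973473 ≈ 986.65*I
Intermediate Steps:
I(F) = 0
√(-973473 + I(-2221)) = √(-973473 + 0) = √(-973473) = I*√973473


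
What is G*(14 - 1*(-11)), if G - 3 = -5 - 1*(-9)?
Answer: 175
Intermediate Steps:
G = 7 (G = 3 + (-5 - 1*(-9)) = 3 + (-5 + 9) = 3 + 4 = 7)
G*(14 - 1*(-11)) = 7*(14 - 1*(-11)) = 7*(14 + 11) = 7*25 = 175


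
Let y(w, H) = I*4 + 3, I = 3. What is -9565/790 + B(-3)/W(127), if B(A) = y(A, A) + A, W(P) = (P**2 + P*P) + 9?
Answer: -61724875/5098186 ≈ -12.107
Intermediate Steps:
W(P) = 9 + 2*P**2 (W(P) = (P**2 + P**2) + 9 = 2*P**2 + 9 = 9 + 2*P**2)
y(w, H) = 15 (y(w, H) = 3*4 + 3 = 12 + 3 = 15)
B(A) = 15 + A
-9565/790 + B(-3)/W(127) = -9565/790 + (15 - 3)/(9 + 2*127**2) = -9565*1/790 + 12/(9 + 2*16129) = -1913/158 + 12/(9 + 32258) = -1913/158 + 12/32267 = -61724875/5098186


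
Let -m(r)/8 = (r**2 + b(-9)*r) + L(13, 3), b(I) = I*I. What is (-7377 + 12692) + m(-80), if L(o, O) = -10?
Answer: 6035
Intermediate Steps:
b(I) = I**2
m(r) = 80 - 648*r - 8*r**2 (m(r) = -8*((r**2 + (-9)**2*r) - 10) = -8*((r**2 + 81*r) - 10) = -8*(-10 + r**2 + 81*r) = 80 - 648*r - 8*r**2)
(-7377 + 12692) + m(-80) = (-7377 + 12692) + (80 - 648*(-80) - 8*(-80)**2) = 5315 + (80 + 51840 - 8*6400) = 5315 + (80 + 51840 - 51200) = 5315 + 720 = 6035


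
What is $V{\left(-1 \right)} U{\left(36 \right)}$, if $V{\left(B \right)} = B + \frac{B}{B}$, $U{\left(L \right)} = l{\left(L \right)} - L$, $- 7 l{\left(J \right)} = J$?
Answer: $0$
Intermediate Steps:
$l{\left(J \right)} = - \frac{J}{7}$
$U{\left(L \right)} = - \frac{8 L}{7}$ ($U{\left(L \right)} = - \frac{L}{7} - L = - \frac{8 L}{7}$)
$V{\left(B \right)} = 1 + B$ ($V{\left(B \right)} = B + 1 = 1 + B$)
$V{\left(-1 \right)} U{\left(36 \right)} = \left(1 - 1\right) \left(\left(- \frac{8}{7}\right) 36\right) = 0 \left(- \frac{288}{7}\right) = 0$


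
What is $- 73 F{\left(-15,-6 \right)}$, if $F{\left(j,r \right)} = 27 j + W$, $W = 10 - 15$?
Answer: $29930$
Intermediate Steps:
$W = -5$ ($W = 10 - 15 = -5$)
$F{\left(j,r \right)} = -5 + 27 j$ ($F{\left(j,r \right)} = 27 j - 5 = -5 + 27 j$)
$- 73 F{\left(-15,-6 \right)} = - 73 \left(-5 + 27 \left(-15\right)\right) = - 73 \left(-5 - 405\right) = \left(-73\right) \left(-410\right) = 29930$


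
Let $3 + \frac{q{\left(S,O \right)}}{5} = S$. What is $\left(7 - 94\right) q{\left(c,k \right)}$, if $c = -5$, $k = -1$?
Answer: $3480$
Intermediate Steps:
$q{\left(S,O \right)} = -15 + 5 S$
$\left(7 - 94\right) q{\left(c,k \right)} = \left(7 - 94\right) \left(-15 + 5 \left(-5\right)\right) = - 87 \left(-15 - 25\right) = \left(-87\right) \left(-40\right) = 3480$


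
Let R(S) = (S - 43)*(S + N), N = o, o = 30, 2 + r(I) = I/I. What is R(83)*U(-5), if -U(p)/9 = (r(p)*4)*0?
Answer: 0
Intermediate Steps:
r(I) = -1 (r(I) = -2 + I/I = -2 + 1 = -1)
N = 30
R(S) = (-43 + S)*(30 + S) (R(S) = (S - 43)*(S + 30) = (-43 + S)*(30 + S))
U(p) = 0 (U(p) = -9*(-1*4)*0 = -(-36)*0 = -9*0 = 0)
R(83)*U(-5) = (-1290 + 83² - 13*83)*0 = (-1290 + 6889 - 1079)*0 = 4520*0 = 0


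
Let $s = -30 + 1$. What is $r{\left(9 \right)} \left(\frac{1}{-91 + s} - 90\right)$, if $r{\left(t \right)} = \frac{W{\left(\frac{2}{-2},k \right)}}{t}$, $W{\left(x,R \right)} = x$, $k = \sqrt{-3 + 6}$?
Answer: $\frac{10801}{1080} \approx 10.001$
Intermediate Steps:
$k = \sqrt{3} \approx 1.732$
$s = -29$
$r{\left(t \right)} = - \frac{1}{t}$ ($r{\left(t \right)} = \frac{2 \frac{1}{-2}}{t} = \frac{2 \left(- \frac{1}{2}\right)}{t} = - \frac{1}{t}$)
$r{\left(9 \right)} \left(\frac{1}{-91 + s} - 90\right) = - \frac{1}{9} \left(\frac{1}{-91 - 29} - 90\right) = \left(-1\right) \frac{1}{9} \left(\frac{1}{-120} - 90\right) = - \frac{- \frac{1}{120} - 90}{9} = \left(- \frac{1}{9}\right) \left(- \frac{10801}{120}\right) = \frac{10801}{1080}$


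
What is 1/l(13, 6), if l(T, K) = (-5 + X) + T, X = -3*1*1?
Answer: 1/5 ≈ 0.20000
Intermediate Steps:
X = -3 (X = -3*1 = -3)
l(T, K) = -8 + T (l(T, K) = (-5 - 3) + T = -8 + T)
1/l(13, 6) = 1/(-8 + 13) = 1/5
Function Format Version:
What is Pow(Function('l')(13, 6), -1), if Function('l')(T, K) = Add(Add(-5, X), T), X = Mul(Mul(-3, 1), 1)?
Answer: Rational(1, 5) ≈ 0.20000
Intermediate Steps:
X = -3 (X = Mul(-3, 1) = -3)
Function('l')(T, K) = Add(-8, T) (Function('l')(T, K) = Add(Add(-5, -3), T) = Add(-8, T))
Pow(Function('l')(13, 6), -1) = Pow(Add(-8, 13), -1) = Pow(5, -1) = Rational(1, 5)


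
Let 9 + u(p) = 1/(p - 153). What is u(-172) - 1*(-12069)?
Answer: 3919499/325 ≈ 12060.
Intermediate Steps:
u(p) = -9 + 1/(-153 + p) (u(p) = -9 + 1/(p - 153) = -9 + 1/(-153 + p))
u(-172) - 1*(-12069) = (1378 - 9*(-172))/(-153 - 172) - 1*(-12069) = (1378 + 1548)/(-325) + 12069 = -1/325*2926 + 12069 = -2926/325 + 12069 = 3919499/325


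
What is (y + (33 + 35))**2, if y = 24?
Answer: 8464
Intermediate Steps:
(y + (33 + 35))**2 = (24 + (33 + 35))**2 = (24 + 68)**2 = 92**2 = 8464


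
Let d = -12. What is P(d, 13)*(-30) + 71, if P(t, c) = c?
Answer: -319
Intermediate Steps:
P(d, 13)*(-30) + 71 = 13*(-30) + 71 = -390 + 71 = -319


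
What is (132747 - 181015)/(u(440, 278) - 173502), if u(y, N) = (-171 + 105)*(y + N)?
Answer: 24134/110445 ≈ 0.21852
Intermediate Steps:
u(y, N) = -66*N - 66*y (u(y, N) = -66*(N + y) = -66*N - 66*y)
(132747 - 181015)/(u(440, 278) - 173502) = (132747 - 181015)/((-66*278 - 66*440) - 173502) = -48268/((-18348 - 29040) - 173502) = -48268/(-47388 - 173502) = -48268/(-220890) = -48268*(-1/220890) = 24134/110445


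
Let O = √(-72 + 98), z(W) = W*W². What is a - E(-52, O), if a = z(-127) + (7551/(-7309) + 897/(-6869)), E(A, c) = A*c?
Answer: -102840194146535/50205521 + 52*√26 ≈ -2.0481e+6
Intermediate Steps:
z(W) = W³
O = √26 ≈ 5.0990
a = -102840194146535/50205521 (a = (-127)³ + (7551/(-7309) + 897/(-6869)) = -2048383 + (7551*(-1/7309) + 897*(-1/6869)) = -2048383 + (-7551/7309 - 897/6869) = -2048383 - 58423992/50205521 = -102840194146535/50205521 ≈ -2.0484e+6)
a - E(-52, O) = -102840194146535/50205521 - (-52)*√26 = -102840194146535/50205521 + 52*√26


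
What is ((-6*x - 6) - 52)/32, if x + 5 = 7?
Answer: -35/16 ≈ -2.1875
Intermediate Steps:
x = 2 (x = -5 + 7 = 2)
((-6*x - 6) - 52)/32 = ((-6*2 - 6) - 52)/32 = ((-12 - 6) - 52)*(1/32) = (-18 - 52)*(1/32) = -70*1/32 = -35/16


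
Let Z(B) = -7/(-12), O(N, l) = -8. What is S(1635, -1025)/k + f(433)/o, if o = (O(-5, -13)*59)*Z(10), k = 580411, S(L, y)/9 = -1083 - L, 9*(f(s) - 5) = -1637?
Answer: 431698738/719129229 ≈ 0.60031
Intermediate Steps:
Z(B) = 7/12 (Z(B) = -7*(-1/12) = 7/12)
f(s) = -1592/9 (f(s) = 5 + (⅑)*(-1637) = 5 - 1637/9 = -1592/9)
S(L, y) = -9747 - 9*L (S(L, y) = 9*(-1083 - L) = -9747 - 9*L)
o = -826/3 (o = -8*59*(7/12) = -472*7/12 = -826/3 ≈ -275.33)
S(1635, -1025)/k + f(433)/o = (-9747 - 9*1635)/580411 - 1592/(9*(-826/3)) = (-9747 - 14715)*(1/580411) - 1592/9*(-3/826) = -24462*1/580411 + 796/1239 = -24462/580411 + 796/1239 = 431698738/719129229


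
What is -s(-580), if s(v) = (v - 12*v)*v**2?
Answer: -2146232000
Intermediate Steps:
s(v) = -11*v**3 (s(v) = (-11*v)*v**2 = -11*v**3)
-s(-580) = -(-11)*(-580)**3 = -(-11)*(-195112000) = -1*2146232000 = -2146232000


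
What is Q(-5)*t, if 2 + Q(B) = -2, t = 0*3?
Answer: 0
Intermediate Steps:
t = 0
Q(B) = -4 (Q(B) = -2 - 2 = -4)
Q(-5)*t = -4*0 = 0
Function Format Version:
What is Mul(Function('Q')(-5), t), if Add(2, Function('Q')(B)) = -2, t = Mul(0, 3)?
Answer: 0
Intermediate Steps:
t = 0
Function('Q')(B) = -4 (Function('Q')(B) = Add(-2, -2) = -4)
Mul(Function('Q')(-5), t) = Mul(-4, 0) = 0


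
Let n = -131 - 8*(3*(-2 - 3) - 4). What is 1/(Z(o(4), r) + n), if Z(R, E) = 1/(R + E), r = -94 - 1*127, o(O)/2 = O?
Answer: 213/4472 ≈ 0.047630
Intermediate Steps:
o(O) = 2*O
r = -221 (r = -94 - 127 = -221)
Z(R, E) = 1/(E + R)
n = 21 (n = -131 - 8*(3*(-5) - 4) = -131 - 8*(-15 - 4) = -131 - 8*(-19) = -131 + 152 = 21)
1/(Z(o(4), r) + n) = 1/(1/(-221 + 2*4) + 21) = 1/(1/(-221 + 8) + 21) = 1/(1/(-213) + 21) = 1/(-1/213 + 21) = 1/(4472/213) = 213/4472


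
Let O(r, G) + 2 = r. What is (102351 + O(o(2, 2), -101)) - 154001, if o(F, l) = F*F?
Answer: -51648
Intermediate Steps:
o(F, l) = F**2
O(r, G) = -2 + r
(102351 + O(o(2, 2), -101)) - 154001 = (102351 + (-2 + 2**2)) - 154001 = (102351 + (-2 + 4)) - 154001 = (102351 + 2) - 154001 = 102353 - 154001 = -51648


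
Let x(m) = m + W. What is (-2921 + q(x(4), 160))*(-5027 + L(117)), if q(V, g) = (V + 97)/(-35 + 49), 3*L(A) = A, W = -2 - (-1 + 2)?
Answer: 14535032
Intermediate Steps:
W = -3 (W = -2 - 1*1 = -2 - 1 = -3)
L(A) = A/3
x(m) = -3 + m (x(m) = m - 3 = -3 + m)
q(V, g) = 97/14 + V/14 (q(V, g) = (97 + V)/14 = (97 + V)*(1/14) = 97/14 + V/14)
(-2921 + q(x(4), 160))*(-5027 + L(117)) = (-2921 + (97/14 + (-3 + 4)/14))*(-5027 + (⅓)*117) = (-2921 + (97/14 + (1/14)*1))*(-5027 + 39) = (-2921 + (97/14 + 1/14))*(-4988) = (-2921 + 7)*(-4988) = -2914*(-4988) = 14535032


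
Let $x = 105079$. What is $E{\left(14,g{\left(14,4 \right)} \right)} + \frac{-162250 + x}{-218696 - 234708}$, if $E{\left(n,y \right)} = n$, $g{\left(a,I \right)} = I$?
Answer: $\frac{6404827}{453404} \approx 14.126$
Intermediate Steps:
$E{\left(14,g{\left(14,4 \right)} \right)} + \frac{-162250 + x}{-218696 - 234708} = 14 + \frac{-162250 + 105079}{-218696 - 234708} = 14 - \frac{57171}{-453404} = 14 - - \frac{57171}{453404} = 14 + \frac{57171}{453404} = \frac{6404827}{453404}$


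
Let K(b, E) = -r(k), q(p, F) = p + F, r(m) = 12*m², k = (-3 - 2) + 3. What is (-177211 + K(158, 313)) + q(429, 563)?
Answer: -176267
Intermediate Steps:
k = -2 (k = -5 + 3 = -2)
q(p, F) = F + p
K(b, E) = -48 (K(b, E) = -12*(-2)² = -12*4 = -1*48 = -48)
(-177211 + K(158, 313)) + q(429, 563) = (-177211 - 48) + (563 + 429) = -177259 + 992 = -176267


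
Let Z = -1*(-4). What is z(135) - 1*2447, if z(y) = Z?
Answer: -2443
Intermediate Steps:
Z = 4
z(y) = 4
z(135) - 1*2447 = 4 - 1*2447 = 4 - 2447 = -2443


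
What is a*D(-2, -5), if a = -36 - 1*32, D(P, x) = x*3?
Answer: 1020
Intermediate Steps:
D(P, x) = 3*x
a = -68 (a = -36 - 32 = -68)
a*D(-2, -5) = -204*(-5) = -68*(-15) = 1020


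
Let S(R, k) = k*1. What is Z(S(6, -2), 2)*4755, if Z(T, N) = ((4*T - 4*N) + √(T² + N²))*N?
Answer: -152160 + 19020*√2 ≈ -1.2526e+5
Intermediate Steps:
S(R, k) = k
Z(T, N) = N*(√(N² + T²) - 4*N + 4*T) (Z(T, N) = ((-4*N + 4*T) + √(N² + T²))*N = (√(N² + T²) - 4*N + 4*T)*N = N*(√(N² + T²) - 4*N + 4*T))
Z(S(6, -2), 2)*4755 = (2*(√(2² + (-2)²) - 4*2 + 4*(-2)))*4755 = (2*(√(4 + 4) - 8 - 8))*4755 = (2*(√8 - 8 - 8))*4755 = (2*(2*√2 - 8 - 8))*4755 = (2*(-16 + 2*√2))*4755 = (-32 + 4*√2)*4755 = -152160 + 19020*√2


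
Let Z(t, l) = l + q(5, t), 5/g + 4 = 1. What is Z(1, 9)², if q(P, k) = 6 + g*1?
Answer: 1600/9 ≈ 177.78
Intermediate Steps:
g = -5/3 (g = 5/(-4 + 1) = 5/(-3) = 5*(-⅓) = -5/3 ≈ -1.6667)
q(P, k) = 13/3 (q(P, k) = 6 - 5/3*1 = 6 - 5/3 = 13/3)
Z(t, l) = 13/3 + l (Z(t, l) = l + 13/3 = 13/3 + l)
Z(1, 9)² = (13/3 + 9)² = (40/3)² = 1600/9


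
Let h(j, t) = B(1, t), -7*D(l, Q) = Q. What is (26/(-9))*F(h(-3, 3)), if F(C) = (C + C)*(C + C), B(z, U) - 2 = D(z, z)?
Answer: -17576/441 ≈ -39.855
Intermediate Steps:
D(l, Q) = -Q/7
B(z, U) = 2 - z/7
h(j, t) = 13/7 (h(j, t) = 2 - ⅐*1 = 2 - ⅐ = 13/7)
F(C) = 4*C² (F(C) = (2*C)*(2*C) = 4*C²)
(26/(-9))*F(h(-3, 3)) = (26/(-9))*(4*(13/7)²) = (26*(-⅑))*(4*(169/49)) = -26/9*676/49 = -17576/441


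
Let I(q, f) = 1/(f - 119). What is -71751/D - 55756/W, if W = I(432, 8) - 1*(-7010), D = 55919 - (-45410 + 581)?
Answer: -679351008027/78392925532 ≈ -8.6660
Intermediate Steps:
I(q, f) = 1/(-119 + f)
D = 100748 (D = 55919 - 1*(-44829) = 55919 + 44829 = 100748)
W = 778109/111 (W = 1/(-119 + 8) - 1*(-7010) = 1/(-111) + 7010 = -1/111 + 7010 = 778109/111 ≈ 7010.0)
-71751/D - 55756/W = -71751/100748 - 55756/778109/111 = -71751*1/100748 - 55756*111/778109 = -71751/100748 - 6188916/778109 = -679351008027/78392925532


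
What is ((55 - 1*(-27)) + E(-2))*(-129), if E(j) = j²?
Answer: -11094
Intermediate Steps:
((55 - 1*(-27)) + E(-2))*(-129) = ((55 - 1*(-27)) + (-2)²)*(-129) = ((55 + 27) + 4)*(-129) = (82 + 4)*(-129) = 86*(-129) = -11094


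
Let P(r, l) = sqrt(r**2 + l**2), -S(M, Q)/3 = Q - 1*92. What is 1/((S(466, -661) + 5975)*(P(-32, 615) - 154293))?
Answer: -154293/196018197240400 - sqrt(379249)/196018197240400 ≈ -7.9028e-10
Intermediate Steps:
S(M, Q) = 276 - 3*Q (S(M, Q) = -3*(Q - 1*92) = -3*(Q - 92) = -3*(-92 + Q) = 276 - 3*Q)
P(r, l) = sqrt(l**2 + r**2)
1/((S(466, -661) + 5975)*(P(-32, 615) - 154293)) = 1/(((276 - 3*(-661)) + 5975)*(sqrt(615**2 + (-32)**2) - 154293)) = 1/(((276 + 1983) + 5975)*(sqrt(378225 + 1024) - 154293)) = 1/((2259 + 5975)*(sqrt(379249) - 154293)) = 1/(8234*(-154293 + sqrt(379249))) = 1/(-1270448562 + 8234*sqrt(379249))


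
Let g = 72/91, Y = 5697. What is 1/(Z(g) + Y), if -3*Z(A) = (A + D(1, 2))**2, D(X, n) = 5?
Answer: 24843/141252842 ≈ 0.00017588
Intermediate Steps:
g = 72/91 (g = 72*(1/91) = 72/91 ≈ 0.79121)
Z(A) = -(5 + A)**2/3 (Z(A) = -(A + 5)**2/3 = -(5 + A)**2/3)
1/(Z(g) + Y) = 1/(-(5 + 72/91)**2/3 + 5697) = 1/(-(527/91)**2/3 + 5697) = 1/(-1/3*277729/8281 + 5697) = 1/(-277729/24843 + 5697) = 1/(141252842/24843) = 24843/141252842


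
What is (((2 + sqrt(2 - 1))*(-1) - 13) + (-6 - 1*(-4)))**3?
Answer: -5832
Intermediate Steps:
(((2 + sqrt(2 - 1))*(-1) - 13) + (-6 - 1*(-4)))**3 = (((2 + sqrt(1))*(-1) - 13) + (-6 + 4))**3 = (((2 + 1)*(-1) - 13) - 2)**3 = ((3*(-1) - 13) - 2)**3 = ((-3 - 13) - 2)**3 = (-16 - 2)**3 = (-18)**3 = -5832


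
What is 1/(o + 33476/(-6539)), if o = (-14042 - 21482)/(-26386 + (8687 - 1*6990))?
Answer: -161441371/594197528 ≈ -0.27170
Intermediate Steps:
o = 35524/24689 (o = -35524/(-26386 + (8687 - 6990)) = -35524/(-26386 + 1697) = -35524/(-24689) = -35524*(-1/24689) = 35524/24689 ≈ 1.4389)
1/(o + 33476/(-6539)) = 1/(35524/24689 + 33476/(-6539)) = 1/(35524/24689 + 33476*(-1/6539)) = 1/(35524/24689 - 33476/6539) = 1/(-594197528/161441371) = -161441371/594197528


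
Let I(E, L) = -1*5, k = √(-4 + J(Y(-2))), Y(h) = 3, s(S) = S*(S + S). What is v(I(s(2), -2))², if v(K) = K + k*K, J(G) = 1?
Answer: -50 + 50*I*√3 ≈ -50.0 + 86.603*I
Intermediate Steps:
s(S) = 2*S² (s(S) = S*(2*S) = 2*S²)
k = I*√3 (k = √(-4 + 1) = √(-3) = I*√3 ≈ 1.732*I)
I(E, L) = -5
v(K) = K + I*K*√3 (v(K) = K + (I*√3)*K = K + I*K*√3)
v(I(s(2), -2))² = (-5*(1 + I*√3))² = (-5 - 5*I*√3)²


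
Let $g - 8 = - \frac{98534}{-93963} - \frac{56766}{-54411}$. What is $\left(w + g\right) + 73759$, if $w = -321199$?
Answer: $- \frac{421671764272148}{1704206931} \approx -2.4743 \cdot 10^{5}$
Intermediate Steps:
$g = \frac{17198734492}{1704206931}$ ($g = 8 - \left(- \frac{98534}{93963} - \frac{18922}{18137}\right) = 8 - - \frac{3565079044}{1704206931} = 8 + \left(\frac{98534}{93963} + \frac{18922}{18137}\right) = 8 + \frac{3565079044}{1704206931} = \frac{17198734492}{1704206931} \approx 10.092$)
$\left(w + g\right) + 73759 = \left(-321199 + \frac{17198734492}{1704206931}\right) + 73759 = - \frac{547372363295777}{1704206931} + 73759 = - \frac{421671764272148}{1704206931}$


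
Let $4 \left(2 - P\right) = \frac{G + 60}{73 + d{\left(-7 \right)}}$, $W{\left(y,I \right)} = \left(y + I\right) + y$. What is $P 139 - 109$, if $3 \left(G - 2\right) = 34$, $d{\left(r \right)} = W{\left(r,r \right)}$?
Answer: $\frac{18719}{156} \approx 119.99$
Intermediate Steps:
$W{\left(y,I \right)} = I + 2 y$ ($W{\left(y,I \right)} = \left(I + y\right) + y = I + 2 y$)
$d{\left(r \right)} = 3 r$ ($d{\left(r \right)} = r + 2 r = 3 r$)
$G = \frac{40}{3}$ ($G = 2 + \frac{1}{3} \cdot 34 = 2 + \frac{34}{3} = \frac{40}{3} \approx 13.333$)
$P = \frac{257}{156}$ ($P = 2 - \frac{\left(\frac{40}{3} + 60\right) \frac{1}{73 + 3 \left(-7\right)}}{4} = 2 - \frac{\frac{220}{3} \frac{1}{73 - 21}}{4} = 2 - \frac{\frac{220}{3} \cdot \frac{1}{52}}{4} = 2 - \frac{55}{156} = \frac{257}{156} \approx 1.6474$)
$P 139 - 109 = \frac{257}{156} \cdot 139 - 109 = \frac{35723}{156} - 109 = \frac{18719}{156}$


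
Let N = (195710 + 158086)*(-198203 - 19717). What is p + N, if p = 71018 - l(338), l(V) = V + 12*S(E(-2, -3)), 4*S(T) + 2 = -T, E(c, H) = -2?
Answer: -77099153640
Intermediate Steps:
S(T) = -½ - T/4 (S(T) = -½ + (-T)/4 = -½ - T/4)
N = -77099224320 (N = 353796*(-217920) = -77099224320)
l(V) = V (l(V) = V + 12*(-½ - ¼*(-2)) = V + 12*(-½ + ½) = V + 12*0 = V + 0 = V)
p = 70680 (p = 71018 - 1*338 = 71018 - 338 = 70680)
p + N = 70680 - 77099224320 = -77099153640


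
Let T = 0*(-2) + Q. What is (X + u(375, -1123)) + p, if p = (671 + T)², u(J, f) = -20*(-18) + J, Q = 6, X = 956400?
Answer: 1415464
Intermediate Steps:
u(J, f) = 360 + J
T = 6 (T = 0*(-2) + 6 = 0 + 6 = 6)
p = 458329 (p = (671 + 6)² = 677² = 458329)
(X + u(375, -1123)) + p = (956400 + (360 + 375)) + 458329 = (956400 + 735) + 458329 = 957135 + 458329 = 1415464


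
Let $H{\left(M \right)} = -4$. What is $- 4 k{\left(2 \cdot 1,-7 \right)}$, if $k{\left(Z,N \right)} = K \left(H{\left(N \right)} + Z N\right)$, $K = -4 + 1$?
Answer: $-216$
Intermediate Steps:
$K = -3$
$k{\left(Z,N \right)} = 12 - 3 N Z$ ($k{\left(Z,N \right)} = - 3 \left(-4 + Z N\right) = - 3 \left(-4 + N Z\right) = 12 - 3 N Z$)
$- 4 k{\left(2 \cdot 1,-7 \right)} = - 4 \left(12 - - 21 \cdot 2 \cdot 1\right) = - 4 \left(12 - \left(-21\right) 2\right) = - 4 \left(12 + 42\right) = \left(-4\right) 54 = -216$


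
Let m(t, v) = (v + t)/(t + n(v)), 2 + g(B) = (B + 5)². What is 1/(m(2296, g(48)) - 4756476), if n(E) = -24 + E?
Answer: -1693/8052712167 ≈ -2.1024e-7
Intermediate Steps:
g(B) = -2 + (5 + B)² (g(B) = -2 + (B + 5)² = -2 + (5 + B)²)
m(t, v) = (t + v)/(-24 + t + v) (m(t, v) = (v + t)/(t + (-24 + v)) = (t + v)/(-24 + t + v))
1/(m(2296, g(48)) - 4756476) = 1/((2296 + (-2 + (5 + 48)²))/(-24 + 2296 + (-2 + (5 + 48)²)) - 4756476) = 1/((2296 + (-2 + 53²))/(-24 + 2296 + (-2 + 53²)) - 4756476) = 1/((2296 + (-2 + 2809))/(-24 + 2296 + (-2 + 2809)) - 4756476) = 1/((2296 + 2807)/(-24 + 2296 + 2807) - 4756476) = 1/(5103/5079 - 4756476) = 1/((1/5079)*5103 - 4756476) = 1/(1701/1693 - 4756476) = 1/(-8052712167/1693) = -1693/8052712167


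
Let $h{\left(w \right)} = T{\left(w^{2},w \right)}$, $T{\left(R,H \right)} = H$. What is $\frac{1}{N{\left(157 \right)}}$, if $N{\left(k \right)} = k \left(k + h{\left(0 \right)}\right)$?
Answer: $\frac{1}{24649} \approx 4.057 \cdot 10^{-5}$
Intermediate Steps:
$h{\left(w \right)} = w$
$N{\left(k \right)} = k^{2}$ ($N{\left(k \right)} = k \left(k + 0\right) = k k = k^{2}$)
$\frac{1}{N{\left(157 \right)}} = \frac{1}{157^{2}} = \frac{1}{24649}$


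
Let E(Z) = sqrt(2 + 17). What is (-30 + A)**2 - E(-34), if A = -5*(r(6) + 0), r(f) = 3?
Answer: 2025 - sqrt(19) ≈ 2020.6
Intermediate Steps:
A = -15 (A = -5*(3 + 0) = -5*3 = -15)
E(Z) = sqrt(19)
(-30 + A)**2 - E(-34) = (-30 - 15)**2 - sqrt(19) = (-45)**2 - sqrt(19) = 2025 - sqrt(19)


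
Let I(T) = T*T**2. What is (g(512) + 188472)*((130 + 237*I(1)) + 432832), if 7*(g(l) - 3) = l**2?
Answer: 685090789331/7 ≈ 9.7870e+10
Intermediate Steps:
I(T) = T**3
g(l) = 3 + l**2/7
(g(512) + 188472)*((130 + 237*I(1)) + 432832) = ((3 + (1/7)*512**2) + 188472)*((130 + 237*1**3) + 432832) = ((3 + (1/7)*262144) + 188472)*((130 + 237*1) + 432832) = ((3 + 262144/7) + 188472)*((130 + 237) + 432832) = (262165/7 + 188472)*(367 + 432832) = (1581469/7)*433199 = 685090789331/7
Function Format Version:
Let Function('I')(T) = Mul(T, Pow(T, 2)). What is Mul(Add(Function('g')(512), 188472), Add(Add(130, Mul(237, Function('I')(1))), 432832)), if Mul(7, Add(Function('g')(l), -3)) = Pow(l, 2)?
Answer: Rational(685090789331, 7) ≈ 9.7870e+10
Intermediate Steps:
Function('I')(T) = Pow(T, 3)
Function('g')(l) = Add(3, Mul(Rational(1, 7), Pow(l, 2)))
Mul(Add(Function('g')(512), 188472), Add(Add(130, Mul(237, Function('I')(1))), 432832)) = Mul(Add(Add(3, Mul(Rational(1, 7), Pow(512, 2))), 188472), Add(Add(130, Mul(237, Pow(1, 3))), 432832)) = Mul(Add(Add(3, Mul(Rational(1, 7), 262144)), 188472), Add(Add(130, Mul(237, 1)), 432832)) = Mul(Add(Add(3, Rational(262144, 7)), 188472), Add(Add(130, 237), 432832)) = Mul(Add(Rational(262165, 7), 188472), Add(367, 432832)) = Mul(Rational(1581469, 7), 433199) = Rational(685090789331, 7)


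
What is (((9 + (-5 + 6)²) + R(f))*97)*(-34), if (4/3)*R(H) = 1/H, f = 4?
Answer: -268787/8 ≈ -33598.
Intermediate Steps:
R(H) = 3/(4*H)
(((9 + (-5 + 6)²) + R(f))*97)*(-34) = (((9 + (-5 + 6)²) + (¾)/4)*97)*(-34) = (((9 + 1²) + (¾)*(¼))*97)*(-34) = (((9 + 1) + 3/16)*97)*(-34) = ((10 + 3/16)*97)*(-34) = ((163/16)*97)*(-34) = (15811/16)*(-34) = -268787/8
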